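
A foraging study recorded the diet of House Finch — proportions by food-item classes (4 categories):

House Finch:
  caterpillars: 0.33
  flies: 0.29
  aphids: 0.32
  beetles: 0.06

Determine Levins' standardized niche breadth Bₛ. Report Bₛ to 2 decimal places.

Σpᵢ² = 0.33² + 0.29² + 0.32² + 0.06² = 0.1089 + 0.0841 + 0.1024 + 0.0036 = 0.2990
B = 1 / 0.2990 = 3.3445
Bₛ = (B − 1)/(n − 1) = (3.3445 − 1)/(4 − 1) = 2.3445/3 = 0.7815

0.78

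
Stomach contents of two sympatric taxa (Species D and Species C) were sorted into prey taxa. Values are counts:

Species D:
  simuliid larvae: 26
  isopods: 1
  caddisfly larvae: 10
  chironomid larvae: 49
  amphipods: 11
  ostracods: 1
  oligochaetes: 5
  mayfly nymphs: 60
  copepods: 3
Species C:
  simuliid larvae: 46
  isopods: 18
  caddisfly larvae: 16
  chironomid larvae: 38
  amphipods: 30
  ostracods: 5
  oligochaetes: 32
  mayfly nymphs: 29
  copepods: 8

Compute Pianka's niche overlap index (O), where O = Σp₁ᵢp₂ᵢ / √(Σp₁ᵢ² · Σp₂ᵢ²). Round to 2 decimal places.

0.79

Proportions for Species D (n=166): 26/166=0.1566, 1/166=0.0060, 10/166=0.0602, 49/166=0.2952, 11/166=0.0663, 1/166=0.0060, 5/166=0.0301, 60/166=0.3614, 3/166=0.0181
Proportions for Species C (n=222): 46/222=0.2072, 18/222=0.0811, 16/222=0.0721, 38/222=0.1712, 30/222=0.1351, 5/222=0.0225, 32/222=0.1441, 29/222=0.1306, 8/222=0.0360
Σ p₁ᵢp₂ᵢ = 0.032448 + 0.000487 + 0.004340 + 0.050538 + 0.008957 + 0.000135 + 0.004337 + 0.047199 + 0.000652 = 0.149093
Σp_1ᵢ² = 0.1566² + 0.0060² + 0.0602² + 0.2952² + 0.0663² + 0.0060² + 0.0301² + 0.3614² + 0.0181² = 0.024524 + 0.000036 + 0.003624 + 0.087143 + 0.004396 + 0.000036 + 0.000906 + 0.130610 + 0.000328 = 0.251603
Σp_2ᵢ² = 0.2072² + 0.0811² + 0.0721² + 0.1712² + 0.1351² + 0.0225² + 0.1441² + 0.1306² + 0.0360² = 0.042932 + 0.006577 + 0.005198 + 0.029309 + 0.018252 + 0.000506 + 0.020765 + 0.017056 + 0.001296 = 0.141891
O = 0.149093 / √(0.251603 × 0.141891) = 0.149093 / 0.1889450 = 0.7891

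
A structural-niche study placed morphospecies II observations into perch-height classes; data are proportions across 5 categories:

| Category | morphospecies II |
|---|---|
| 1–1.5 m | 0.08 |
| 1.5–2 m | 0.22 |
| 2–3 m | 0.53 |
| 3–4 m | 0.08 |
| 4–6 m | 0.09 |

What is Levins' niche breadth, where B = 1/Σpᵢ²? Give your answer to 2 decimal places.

2.86

Σpᵢ² = 0.08² + 0.22² + 0.53² + 0.08² + 0.09² = 0.0064 + 0.0484 + 0.2809 + 0.0064 + 0.0081 = 0.3502
B = 1 / 0.3502 = 2.8555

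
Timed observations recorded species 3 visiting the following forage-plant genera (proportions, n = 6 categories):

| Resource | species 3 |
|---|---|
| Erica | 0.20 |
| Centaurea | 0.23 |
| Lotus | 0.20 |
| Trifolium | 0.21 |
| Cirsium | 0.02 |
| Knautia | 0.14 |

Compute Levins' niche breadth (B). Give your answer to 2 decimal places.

Σpᵢ² = 0.20² + 0.23² + 0.20² + 0.21² + 0.02² + 0.14² = 0.0400 + 0.0529 + 0.0400 + 0.0441 + 0.0004 + 0.0196 = 0.1970
B = 1 / 0.1970 = 5.0761

5.08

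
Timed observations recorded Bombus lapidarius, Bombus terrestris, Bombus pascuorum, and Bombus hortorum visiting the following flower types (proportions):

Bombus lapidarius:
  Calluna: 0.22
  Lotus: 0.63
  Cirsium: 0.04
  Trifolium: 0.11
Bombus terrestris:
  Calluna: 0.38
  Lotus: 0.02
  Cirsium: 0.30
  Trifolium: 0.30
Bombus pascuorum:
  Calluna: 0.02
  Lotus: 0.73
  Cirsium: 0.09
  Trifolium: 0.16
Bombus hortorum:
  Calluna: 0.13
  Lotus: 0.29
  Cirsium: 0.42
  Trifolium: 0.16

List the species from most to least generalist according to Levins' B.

Bombus hortorum > Bombus terrestris > Bombus lapidarius > Bombus pascuorum

Σp_lapiᵢ² = 0.22² + 0.63² + 0.04² + 0.11² = 0.0484 + 0.3969 + 0.0016 + 0.0121 = 0.4590
B_lapi = 1 / 0.4590 = 2.1786
Σp_terrᵢ² = 0.38² + 0.02² + 0.30² + 0.30² = 0.1444 + 0.0004 + 0.0900 + 0.0900 = 0.3248
B_terr = 1 / 0.3248 = 3.0788
Σp_pascᵢ² = 0.02² + 0.73² + 0.09² + 0.16² = 0.0004 + 0.5329 + 0.0081 + 0.0256 = 0.5670
B_pasc = 1 / 0.5670 = 1.7637
Σp_hortᵢ² = 0.13² + 0.29² + 0.42² + 0.16² = 0.0169 + 0.0841 + 0.1764 + 0.0256 = 0.3030
B_hort = 1 / 0.3030 = 3.3003
Ranking by B (broadest → narrowest): Bombus hortorum (3.30) > Bombus terrestris (3.08) > Bombus lapidarius (2.18) > Bombus pascuorum (1.76)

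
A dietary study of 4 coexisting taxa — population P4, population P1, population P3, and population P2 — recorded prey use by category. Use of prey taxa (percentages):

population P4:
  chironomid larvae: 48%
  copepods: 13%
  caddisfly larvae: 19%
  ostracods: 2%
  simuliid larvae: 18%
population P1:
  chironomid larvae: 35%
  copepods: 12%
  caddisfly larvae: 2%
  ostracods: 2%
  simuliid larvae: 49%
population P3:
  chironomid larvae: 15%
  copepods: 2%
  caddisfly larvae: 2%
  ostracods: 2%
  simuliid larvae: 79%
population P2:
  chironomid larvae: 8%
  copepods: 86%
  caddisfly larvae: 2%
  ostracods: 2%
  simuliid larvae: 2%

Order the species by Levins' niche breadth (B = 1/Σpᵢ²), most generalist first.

population P4 > population P1 > population P3 > population P2

Convert percentages to proportions (divide by 100).
Σp_P4ᵢ² = 0.48² + 0.13² + 0.19² + 0.02² + 0.18² = 0.2304 + 0.0169 + 0.0361 + 0.0004 + 0.0324 = 0.3162
B_P4 = 1 / 0.3162 = 3.1626
Σp_P1ᵢ² = 0.35² + 0.12² + 0.02² + 0.02² + 0.49² = 0.1225 + 0.0144 + 0.0004 + 0.0004 + 0.2401 = 0.3778
B_P1 = 1 / 0.3778 = 2.6469
Σp_P3ᵢ² = 0.15² + 0.02² + 0.02² + 0.02² + 0.79² = 0.0225 + 0.0004 + 0.0004 + 0.0004 + 0.6241 = 0.6478
B_P3 = 1 / 0.6478 = 1.5437
Σp_P2ᵢ² = 0.08² + 0.86² + 0.02² + 0.02² + 0.02² = 0.0064 + 0.7396 + 0.0004 + 0.0004 + 0.0004 = 0.7472
B_P2 = 1 / 0.7472 = 1.3383
Ranking by B (broadest → narrowest): population P4 (3.16) > population P1 (2.65) > population P3 (1.54) > population P2 (1.34)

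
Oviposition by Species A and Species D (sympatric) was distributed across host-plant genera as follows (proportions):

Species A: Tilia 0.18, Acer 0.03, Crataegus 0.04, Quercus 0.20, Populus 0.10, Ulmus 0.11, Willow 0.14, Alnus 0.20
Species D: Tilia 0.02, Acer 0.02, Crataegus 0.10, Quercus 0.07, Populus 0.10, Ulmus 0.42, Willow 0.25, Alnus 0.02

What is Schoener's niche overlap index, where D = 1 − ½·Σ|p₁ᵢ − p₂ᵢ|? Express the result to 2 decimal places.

0.52

Σ|p₁ᵢ − p₂ᵢ| = 0.16 + 0.01 + 0.06 + 0.13 + 0.00 + 0.31 + 0.11 + 0.18 = 0.96
D = 1 − ½ × 0.96 = 1 − 0.480 = 0.5200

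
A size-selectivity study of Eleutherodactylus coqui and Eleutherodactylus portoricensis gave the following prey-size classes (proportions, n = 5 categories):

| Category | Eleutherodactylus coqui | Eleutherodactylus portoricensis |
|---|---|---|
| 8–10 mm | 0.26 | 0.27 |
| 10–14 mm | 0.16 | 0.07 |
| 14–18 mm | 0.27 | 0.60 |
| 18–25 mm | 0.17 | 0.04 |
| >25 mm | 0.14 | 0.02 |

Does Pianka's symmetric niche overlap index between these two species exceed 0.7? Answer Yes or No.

Σ p₁ᵢp₂ᵢ = 0.0702 + 0.0112 + 0.1620 + 0.0068 + 0.0028 = 0.2530
Σp_1ᵢ² = 0.26² + 0.16² + 0.27² + 0.17² + 0.14² = 0.0676 + 0.0256 + 0.0729 + 0.0289 + 0.0196 = 0.2146
Σp_2ᵢ² = 0.27² + 0.07² + 0.60² + 0.04² + 0.02² = 0.0729 + 0.0049 + 0.3600 + 0.0016 + 0.0004 = 0.4398
O = 0.2530 / √(0.2146 × 0.4398) = 0.2530 / 0.30722 = 0.8235
O = 0.8235 > 0.7 → Yes.

Yes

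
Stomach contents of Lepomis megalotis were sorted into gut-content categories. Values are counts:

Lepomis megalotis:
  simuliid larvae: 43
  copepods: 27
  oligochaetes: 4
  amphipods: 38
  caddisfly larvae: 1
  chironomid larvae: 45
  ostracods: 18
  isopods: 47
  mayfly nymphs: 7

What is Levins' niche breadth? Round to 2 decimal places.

Proportions for Lepomis megalotis (n=230): 43/230=0.1870, 27/230=0.1174, 4/230=0.0174, 38/230=0.1652, 1/230=0.0043, 45/230=0.1957, 18/230=0.0783, 47/230=0.2043, 7/230=0.0304
Σpᵢ² = 0.1870² + 0.1174² + 0.0174² + 0.1652² + 0.0043² + 0.1957² + 0.0783² + 0.2043² + 0.0304² = 0.034969 + 0.013783 + 0.000303 + 0.027291 + 0.000018 + 0.038298 + 0.006131 + 0.041738 + 0.000924 = 0.163455
B = 1 / 0.163455 = 6.1179

6.12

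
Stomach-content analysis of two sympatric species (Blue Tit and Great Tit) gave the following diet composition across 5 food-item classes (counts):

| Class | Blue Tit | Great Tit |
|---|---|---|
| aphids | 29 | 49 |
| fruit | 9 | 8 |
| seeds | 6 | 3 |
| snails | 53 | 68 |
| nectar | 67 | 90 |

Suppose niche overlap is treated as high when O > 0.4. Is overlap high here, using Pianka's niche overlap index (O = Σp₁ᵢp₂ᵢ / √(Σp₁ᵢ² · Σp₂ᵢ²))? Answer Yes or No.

Yes

Proportions for Blue Tit (n=164): 29/164=0.1768, 9/164=0.0549, 6/164=0.0366, 53/164=0.3232, 67/164=0.4085
Proportions for Great Tit (n=218): 49/218=0.2248, 8/218=0.0367, 3/218=0.0138, 68/218=0.3119, 90/218=0.4128
Σ p₁ᵢp₂ᵢ = 0.039745 + 0.002015 + 0.000505 + 0.100806 + 0.168629 = 0.311700
Σp_1ᵢ² = 0.1768² + 0.0549² + 0.0366² + 0.3232² + 0.4085² = 0.031258 + 0.003014 + 0.001340 + 0.104458 + 0.166872 = 0.306942
Σp_2ᵢ² = 0.2248² + 0.0367² + 0.0138² + 0.3119² + 0.4128² = 0.050535 + 0.001347 + 0.000190 + 0.097282 + 0.170404 = 0.319758
O = 0.311700 / √(0.306942 × 0.319758) = 0.311700 / 0.3132845 = 0.9949
O = 0.9949 > 0.4 → Yes.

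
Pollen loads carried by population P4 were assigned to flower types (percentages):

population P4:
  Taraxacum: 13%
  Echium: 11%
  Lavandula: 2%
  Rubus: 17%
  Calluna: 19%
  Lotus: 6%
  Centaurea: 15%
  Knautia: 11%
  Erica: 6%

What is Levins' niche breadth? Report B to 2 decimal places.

Convert percentages to proportions (divide by 100).
Σpᵢ² = 0.13² + 0.11² + 0.02² + 0.17² + 0.19² + 0.06² + 0.15² + 0.11² + 0.06² = 0.0169 + 0.0121 + 0.0004 + 0.0289 + 0.0361 + 0.0036 + 0.0225 + 0.0121 + 0.0036 = 0.1362
B = 1 / 0.1362 = 7.3421

7.34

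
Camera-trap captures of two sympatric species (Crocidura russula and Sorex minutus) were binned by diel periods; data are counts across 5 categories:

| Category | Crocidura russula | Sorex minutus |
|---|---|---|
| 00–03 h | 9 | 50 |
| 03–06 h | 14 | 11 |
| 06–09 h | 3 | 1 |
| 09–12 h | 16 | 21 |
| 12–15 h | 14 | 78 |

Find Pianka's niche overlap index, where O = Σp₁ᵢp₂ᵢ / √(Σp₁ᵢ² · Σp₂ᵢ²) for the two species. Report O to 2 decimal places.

Proportions for Crocidura russula (n=56): 9/56=0.1607, 14/56=0.2500, 3/56=0.0536, 16/56=0.2857, 14/56=0.2500
Proportions for Sorex minutus (n=161): 50/161=0.3106, 11/161=0.0683, 1/161=0.0062, 21/161=0.1304, 78/161=0.4845
Σ p₁ᵢp₂ᵢ = 0.049913 + 0.017075 + 0.000332 + 0.037255 + 0.121125 = 0.225700
Σp_1ᵢ² = 0.1607² + 0.2500² + 0.0536² + 0.2857² + 0.2500² = 0.025824 + 0.062500 + 0.002873 + 0.081624 + 0.062500 = 0.235321
Σp_2ᵢ² = 0.3106² + 0.0683² + 0.0062² + 0.1304² + 0.4845² = 0.096472 + 0.004665 + 0.000038 + 0.017004 + 0.234740 = 0.352919
O = 0.225700 / √(0.235321 × 0.352919) = 0.225700 / 0.2881827 = 0.7832

0.78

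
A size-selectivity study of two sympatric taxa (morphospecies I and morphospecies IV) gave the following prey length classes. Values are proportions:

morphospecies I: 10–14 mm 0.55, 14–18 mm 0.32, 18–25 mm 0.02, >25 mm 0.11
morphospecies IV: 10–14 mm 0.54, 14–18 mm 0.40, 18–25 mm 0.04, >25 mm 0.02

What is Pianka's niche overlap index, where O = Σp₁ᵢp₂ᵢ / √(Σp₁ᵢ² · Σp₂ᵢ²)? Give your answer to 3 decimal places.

Σ p₁ᵢp₂ᵢ = 0.2970 + 0.1280 + 0.0008 + 0.0022 = 0.4280
Σp_1ᵢ² = 0.55² + 0.32² + 0.02² + 0.11² = 0.3025 + 0.1024 + 0.0004 + 0.0121 = 0.4174
Σp_2ᵢ² = 0.54² + 0.40² + 0.04² + 0.02² = 0.2916 + 0.1600 + 0.0016 + 0.0004 = 0.4536
O = 0.4280 / √(0.4174 × 0.4536) = 0.4280 / 0.435124 = 0.98363

0.984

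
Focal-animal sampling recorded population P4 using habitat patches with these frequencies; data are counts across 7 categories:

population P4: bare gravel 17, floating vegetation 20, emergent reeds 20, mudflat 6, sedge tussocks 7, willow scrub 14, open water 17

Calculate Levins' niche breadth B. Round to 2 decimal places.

Proportions for population P4 (n=101): 17/101=0.1683, 20/101=0.1980, 20/101=0.1980, 6/101=0.0594, 7/101=0.0693, 14/101=0.1386, 17/101=0.1683
Σpᵢ² = 0.1683² + 0.1980² + 0.1980² + 0.0594² + 0.0693² + 0.1386² + 0.1683² = 0.028325 + 0.039204 + 0.039204 + 0.003528 + 0.004802 + 0.019210 + 0.028325 = 0.162598
B = 1 / 0.162598 = 6.1501

6.15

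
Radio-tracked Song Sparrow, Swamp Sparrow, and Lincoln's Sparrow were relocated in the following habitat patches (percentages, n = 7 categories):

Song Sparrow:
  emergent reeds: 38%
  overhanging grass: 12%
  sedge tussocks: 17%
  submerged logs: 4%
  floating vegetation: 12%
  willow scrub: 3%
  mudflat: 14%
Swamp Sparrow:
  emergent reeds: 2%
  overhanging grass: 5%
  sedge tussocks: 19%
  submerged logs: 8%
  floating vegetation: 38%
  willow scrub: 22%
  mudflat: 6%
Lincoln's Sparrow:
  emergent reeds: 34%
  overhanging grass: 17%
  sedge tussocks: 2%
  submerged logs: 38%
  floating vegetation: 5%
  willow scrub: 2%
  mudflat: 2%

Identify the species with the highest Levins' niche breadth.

Song Sparrow

Convert percentages to proportions (divide by 100).
Σp_Songᵢ² = 0.38² + 0.12² + 0.17² + 0.04² + 0.12² + 0.03² + 0.14² = 0.1444 + 0.0144 + 0.0289 + 0.0016 + 0.0144 + 0.0009 + 0.0196 = 0.2242
B_Song = 1 / 0.2242 = 4.4603
Σp_Swamᵢ² = 0.02² + 0.05² + 0.19² + 0.08² + 0.38² + 0.22² + 0.06² = 0.0004 + 0.0025 + 0.0361 + 0.0064 + 0.1444 + 0.0484 + 0.0036 = 0.2418
B_Swam = 1 / 0.2418 = 4.1356
Σp_Lincᵢ² = 0.34² + 0.17² + 0.02² + 0.38² + 0.05² + 0.02² + 0.02² = 0.1156 + 0.0289 + 0.0004 + 0.1444 + 0.0025 + 0.0004 + 0.0004 = 0.2926
B_Linc = 1 / 0.2926 = 3.4176
Highest B → broadest niche (most generalist): Song Sparrow (B = 4.46).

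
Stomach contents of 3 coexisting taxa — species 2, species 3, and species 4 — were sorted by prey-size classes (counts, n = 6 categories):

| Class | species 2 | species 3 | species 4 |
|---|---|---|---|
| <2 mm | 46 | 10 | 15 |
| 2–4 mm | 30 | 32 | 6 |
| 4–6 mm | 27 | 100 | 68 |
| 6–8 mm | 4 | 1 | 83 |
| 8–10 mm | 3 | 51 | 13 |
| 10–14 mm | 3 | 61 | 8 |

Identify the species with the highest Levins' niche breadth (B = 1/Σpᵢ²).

species 3

Proportions for species 2 (n=113): 46/113=0.4071, 30/113=0.2655, 27/113=0.2389, 4/113=0.0354, 3/113=0.0265, 3/113=0.0265
Proportions for species 3 (n=255): 10/255=0.0392, 32/255=0.1255, 100/255=0.3922, 1/255=0.0039, 51/255=0.2000, 61/255=0.2392
Proportions for species 4 (n=193): 15/193=0.0777, 6/193=0.0311, 68/193=0.3523, 83/193=0.4301, 13/193=0.0674, 8/193=0.0415
Σp_2ᵢ² = 0.4071² + 0.2655² + 0.2389² + 0.0354² + 0.0265² + 0.0265² = 0.165730 + 0.070490 + 0.057073 + 0.001253 + 0.000702 + 0.000702 = 0.295950
B_2 = 1 / 0.295950 = 3.3789
Σp_3ᵢ² = 0.0392² + 0.1255² + 0.3922² + 0.0039² + 0.2000² + 0.2392² = 0.001537 + 0.015750 + 0.153821 + 0.000015 + 0.040000 + 0.057217 = 0.268340
B_3 = 1 / 0.268340 = 3.7266
Σp_4ᵢ² = 0.0777² + 0.0311² + 0.3523² + 0.4301² + 0.0674² + 0.0415² = 0.006037 + 0.000967 + 0.124115 + 0.184986 + 0.004543 + 0.001722 = 0.322370
B_4 = 1 / 0.322370 = 3.1020
Highest B → broadest niche (most generalist): species 3 (B = 3.73).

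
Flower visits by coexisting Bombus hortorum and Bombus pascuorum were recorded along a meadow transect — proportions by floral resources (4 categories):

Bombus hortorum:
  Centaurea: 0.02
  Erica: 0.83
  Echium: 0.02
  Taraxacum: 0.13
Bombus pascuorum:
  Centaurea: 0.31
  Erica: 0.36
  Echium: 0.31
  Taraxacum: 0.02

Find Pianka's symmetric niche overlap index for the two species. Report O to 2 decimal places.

Σ p₁ᵢp₂ᵢ = 0.0062 + 0.2988 + 0.0062 + 0.0026 = 0.3138
Σp_1ᵢ² = 0.02² + 0.83² + 0.02² + 0.13² = 0.0004 + 0.6889 + 0.0004 + 0.0169 = 0.7066
Σp_2ᵢ² = 0.31² + 0.36² + 0.31² + 0.02² = 0.0961 + 0.1296 + 0.0961 + 0.0004 = 0.3222
O = 0.3138 / √(0.7066 × 0.3222) = 0.3138 / 0.47714 = 0.6577

0.66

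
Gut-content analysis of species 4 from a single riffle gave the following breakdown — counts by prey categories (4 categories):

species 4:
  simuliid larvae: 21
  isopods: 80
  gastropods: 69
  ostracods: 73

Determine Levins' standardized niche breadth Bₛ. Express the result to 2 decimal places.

Proportions for species 4 (n=243): 21/243=0.0864, 80/243=0.3292, 69/243=0.2840, 73/243=0.3004
Σpᵢ² = 0.0864² + 0.3292² + 0.2840² + 0.3004² = 0.007465 + 0.108373 + 0.080656 + 0.090240 = 0.286734
B = 1 / 0.286734 = 3.4876
Bₛ = (B − 1)/(n − 1) = (3.4876 − 1)/(4 − 1) = 2.4876/3 = 0.8292

0.83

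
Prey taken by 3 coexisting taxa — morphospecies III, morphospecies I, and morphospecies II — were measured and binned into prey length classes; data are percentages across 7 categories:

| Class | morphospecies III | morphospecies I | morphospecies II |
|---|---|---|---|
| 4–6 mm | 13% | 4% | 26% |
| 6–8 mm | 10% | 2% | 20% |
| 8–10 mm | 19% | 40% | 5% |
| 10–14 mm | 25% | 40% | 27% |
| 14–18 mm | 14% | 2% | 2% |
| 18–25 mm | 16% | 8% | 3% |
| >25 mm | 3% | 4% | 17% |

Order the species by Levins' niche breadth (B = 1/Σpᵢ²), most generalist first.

Convert percentages to proportions (divide by 100).
Σp_IIIᵢ² = 0.13² + 0.10² + 0.19² + 0.25² + 0.14² + 0.16² + 0.03² = 0.0169 + 0.0100 + 0.0361 + 0.0625 + 0.0196 + 0.0256 + 0.0009 = 0.1716
B_III = 1 / 0.1716 = 5.8275
Σp_Iᵢ² = 0.04² + 0.02² + 0.40² + 0.40² + 0.02² + 0.08² + 0.04² = 0.0016 + 0.0004 + 0.1600 + 0.1600 + 0.0004 + 0.0064 + 0.0016 = 0.3304
B_I = 1 / 0.3304 = 3.0266
Σp_IIᵢ² = 0.26² + 0.20² + 0.05² + 0.27² + 0.02² + 0.03² + 0.17² = 0.0676 + 0.0400 + 0.0025 + 0.0729 + 0.0004 + 0.0009 + 0.0289 = 0.2132
B_II = 1 / 0.2132 = 4.6904
Ranking by B (broadest → narrowest): morphospecies III (5.83) > morphospecies II (4.69) > morphospecies I (3.03)

morphospecies III > morphospecies II > morphospecies I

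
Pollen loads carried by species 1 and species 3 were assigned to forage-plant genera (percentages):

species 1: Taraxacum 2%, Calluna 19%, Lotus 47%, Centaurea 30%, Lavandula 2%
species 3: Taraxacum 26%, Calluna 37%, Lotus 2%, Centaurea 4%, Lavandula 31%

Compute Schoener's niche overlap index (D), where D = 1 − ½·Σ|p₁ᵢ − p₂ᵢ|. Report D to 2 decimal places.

Convert percentages to proportions (divide by 100).
Σ|p₁ᵢ − p₂ᵢ| = 0.24 + 0.18 + 0.45 + 0.26 + 0.29 = 1.42
D = 1 − ½ × 1.42 = 1 − 0.710 = 0.2900

0.29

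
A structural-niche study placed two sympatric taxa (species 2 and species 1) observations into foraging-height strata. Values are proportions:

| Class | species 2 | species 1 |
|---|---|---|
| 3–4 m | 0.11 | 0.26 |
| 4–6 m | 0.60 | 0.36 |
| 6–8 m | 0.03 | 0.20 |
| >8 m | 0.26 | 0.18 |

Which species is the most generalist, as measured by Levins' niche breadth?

species 1

Σp_2ᵢ² = 0.11² + 0.60² + 0.03² + 0.26² = 0.0121 + 0.3600 + 0.0009 + 0.0676 = 0.4406
B_2 = 1 / 0.4406 = 2.2696
Σp_1ᵢ² = 0.26² + 0.36² + 0.20² + 0.18² = 0.0676 + 0.1296 + 0.0400 + 0.0324 = 0.2696
B_1 = 1 / 0.2696 = 3.7092
Highest B → broadest niche (most generalist): species 1 (B = 3.71).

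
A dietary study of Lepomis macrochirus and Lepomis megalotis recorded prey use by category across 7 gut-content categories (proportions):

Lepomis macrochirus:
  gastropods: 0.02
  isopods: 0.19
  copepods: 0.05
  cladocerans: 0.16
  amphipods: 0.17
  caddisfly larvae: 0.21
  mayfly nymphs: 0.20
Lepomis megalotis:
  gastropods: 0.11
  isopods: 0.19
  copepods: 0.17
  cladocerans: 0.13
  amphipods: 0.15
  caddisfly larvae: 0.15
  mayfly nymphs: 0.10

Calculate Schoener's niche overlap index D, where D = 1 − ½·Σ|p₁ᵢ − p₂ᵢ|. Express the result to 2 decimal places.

Σ|p₁ᵢ − p₂ᵢ| = 0.09 + 0.00 + 0.12 + 0.03 + 0.02 + 0.06 + 0.10 = 0.42
D = 1 − ½ × 0.42 = 1 − 0.210 = 0.7900

0.79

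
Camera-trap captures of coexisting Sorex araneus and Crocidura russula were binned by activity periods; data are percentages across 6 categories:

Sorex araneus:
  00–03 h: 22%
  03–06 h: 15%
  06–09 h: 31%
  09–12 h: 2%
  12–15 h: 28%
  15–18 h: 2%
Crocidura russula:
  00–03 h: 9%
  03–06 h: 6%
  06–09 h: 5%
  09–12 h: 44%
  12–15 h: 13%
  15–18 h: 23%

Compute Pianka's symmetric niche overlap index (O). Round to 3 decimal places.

Convert percentages to proportions (divide by 100).
Σ p₁ᵢp₂ᵢ = 0.0198 + 0.0090 + 0.0155 + 0.0088 + 0.0364 + 0.0046 = 0.0941
Σp_1ᵢ² = 0.22² + 0.15² + 0.31² + 0.02² + 0.28² + 0.02² = 0.0484 + 0.0225 + 0.0961 + 0.0004 + 0.0784 + 0.0004 = 0.2462
Σp_2ᵢ² = 0.09² + 0.06² + 0.05² + 0.44² + 0.13² + 0.23² = 0.0081 + 0.0036 + 0.0025 + 0.1936 + 0.0169 + 0.0529 = 0.2776
O = 0.0941 / √(0.2462 × 0.2776) = 0.0941 / 0.261429 = 0.35994

0.360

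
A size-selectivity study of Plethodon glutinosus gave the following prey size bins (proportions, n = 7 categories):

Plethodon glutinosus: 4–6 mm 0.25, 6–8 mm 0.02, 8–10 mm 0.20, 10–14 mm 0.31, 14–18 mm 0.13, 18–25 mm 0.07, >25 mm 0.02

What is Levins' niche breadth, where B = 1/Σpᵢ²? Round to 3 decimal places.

Σpᵢ² = 0.25² + 0.02² + 0.20² + 0.31² + 0.13² + 0.07² + 0.02² = 0.0625 + 0.0004 + 0.0400 + 0.0961 + 0.0169 + 0.0049 + 0.0004 = 0.2212
B = 1 / 0.2212 = 4.52080

4.521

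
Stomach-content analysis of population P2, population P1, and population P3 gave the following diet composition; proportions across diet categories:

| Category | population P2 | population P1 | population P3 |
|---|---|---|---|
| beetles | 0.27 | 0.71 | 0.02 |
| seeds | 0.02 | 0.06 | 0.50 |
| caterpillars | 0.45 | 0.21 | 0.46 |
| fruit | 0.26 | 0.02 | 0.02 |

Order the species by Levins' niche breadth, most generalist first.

Σp_P2ᵢ² = 0.27² + 0.02² + 0.45² + 0.26² = 0.0729 + 0.0004 + 0.2025 + 0.0676 = 0.3434
B_P2 = 1 / 0.3434 = 2.9121
Σp_P1ᵢ² = 0.71² + 0.06² + 0.21² + 0.02² = 0.5041 + 0.0036 + 0.0441 + 0.0004 = 0.5522
B_P1 = 1 / 0.5522 = 1.8109
Σp_P3ᵢ² = 0.02² + 0.50² + 0.46² + 0.02² = 0.0004 + 0.2500 + 0.2116 + 0.0004 = 0.4624
B_P3 = 1 / 0.4624 = 2.1626
Ranking by B (broadest → narrowest): population P2 (2.91) > population P3 (2.16) > population P1 (1.81)

population P2 > population P3 > population P1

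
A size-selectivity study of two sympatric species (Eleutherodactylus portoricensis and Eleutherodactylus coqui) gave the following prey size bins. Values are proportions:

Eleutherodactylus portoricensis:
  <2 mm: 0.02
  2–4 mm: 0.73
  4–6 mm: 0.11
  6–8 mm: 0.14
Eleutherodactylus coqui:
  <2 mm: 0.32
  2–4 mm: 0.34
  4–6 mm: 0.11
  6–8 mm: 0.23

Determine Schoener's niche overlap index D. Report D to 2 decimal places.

Σ|p₁ᵢ − p₂ᵢ| = 0.30 + 0.39 + 0.00 + 0.09 = 0.78
D = 1 − ½ × 0.78 = 1 − 0.390 = 0.6100

0.61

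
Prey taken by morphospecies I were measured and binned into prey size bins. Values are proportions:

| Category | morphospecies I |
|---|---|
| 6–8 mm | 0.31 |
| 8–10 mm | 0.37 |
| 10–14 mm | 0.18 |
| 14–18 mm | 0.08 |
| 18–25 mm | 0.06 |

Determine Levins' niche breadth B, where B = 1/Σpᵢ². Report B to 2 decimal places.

Σpᵢ² = 0.31² + 0.37² + 0.18² + 0.08² + 0.06² = 0.0961 + 0.1369 + 0.0324 + 0.0064 + 0.0036 = 0.2754
B = 1 / 0.2754 = 3.6311

3.63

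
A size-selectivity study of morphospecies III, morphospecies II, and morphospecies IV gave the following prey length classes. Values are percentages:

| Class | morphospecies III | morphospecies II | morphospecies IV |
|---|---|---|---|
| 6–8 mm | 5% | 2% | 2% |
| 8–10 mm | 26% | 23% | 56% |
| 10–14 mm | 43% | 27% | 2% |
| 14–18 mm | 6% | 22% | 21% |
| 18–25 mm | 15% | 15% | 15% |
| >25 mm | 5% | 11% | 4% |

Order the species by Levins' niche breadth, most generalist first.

Convert percentages to proportions (divide by 100).
Σp_IIIᵢ² = 0.05² + 0.26² + 0.43² + 0.06² + 0.15² + 0.05² = 0.0025 + 0.0676 + 0.1849 + 0.0036 + 0.0225 + 0.0025 = 0.2836
B_III = 1 / 0.2836 = 3.5261
Σp_IIᵢ² = 0.02² + 0.23² + 0.27² + 0.22² + 0.15² + 0.11² = 0.0004 + 0.0529 + 0.0729 + 0.0484 + 0.0225 + 0.0121 = 0.2092
B_II = 1 / 0.2092 = 4.7801
Σp_IVᵢ² = 0.02² + 0.56² + 0.02² + 0.21² + 0.15² + 0.04² = 0.0004 + 0.3136 + 0.0004 + 0.0441 + 0.0225 + 0.0016 = 0.3826
B_IV = 1 / 0.3826 = 2.6137
Ranking by B (broadest → narrowest): morphospecies II (4.78) > morphospecies III (3.53) > morphospecies IV (2.61)

morphospecies II > morphospecies III > morphospecies IV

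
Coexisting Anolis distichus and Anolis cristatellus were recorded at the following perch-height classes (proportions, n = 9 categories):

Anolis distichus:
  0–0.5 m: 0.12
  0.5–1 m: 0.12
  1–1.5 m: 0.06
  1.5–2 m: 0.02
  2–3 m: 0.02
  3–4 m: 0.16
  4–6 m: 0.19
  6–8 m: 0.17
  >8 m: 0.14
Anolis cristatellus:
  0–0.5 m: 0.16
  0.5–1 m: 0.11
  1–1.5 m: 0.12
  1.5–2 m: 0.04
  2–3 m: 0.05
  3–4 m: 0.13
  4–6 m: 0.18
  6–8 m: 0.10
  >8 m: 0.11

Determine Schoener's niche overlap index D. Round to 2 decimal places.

0.85

Σ|p₁ᵢ − p₂ᵢ| = 0.04 + 0.01 + 0.06 + 0.02 + 0.03 + 0.03 + 0.01 + 0.07 + 0.03 = 0.30
D = 1 − ½ × 0.30 = 1 − 0.150 = 0.8500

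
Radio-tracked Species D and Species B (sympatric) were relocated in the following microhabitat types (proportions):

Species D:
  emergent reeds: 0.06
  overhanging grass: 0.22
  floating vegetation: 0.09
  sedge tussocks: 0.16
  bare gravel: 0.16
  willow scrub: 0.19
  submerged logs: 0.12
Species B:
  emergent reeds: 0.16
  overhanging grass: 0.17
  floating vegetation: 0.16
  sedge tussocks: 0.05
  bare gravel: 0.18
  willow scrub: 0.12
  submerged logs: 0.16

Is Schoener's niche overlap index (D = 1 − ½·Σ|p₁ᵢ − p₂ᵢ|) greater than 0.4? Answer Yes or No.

Σ|p₁ᵢ − p₂ᵢ| = 0.10 + 0.05 + 0.07 + 0.11 + 0.02 + 0.07 + 0.04 = 0.46
D = 1 − ½ × 0.46 = 1 − 0.230 = 0.7700
D = 0.7700 > 0.4 → Yes.

Yes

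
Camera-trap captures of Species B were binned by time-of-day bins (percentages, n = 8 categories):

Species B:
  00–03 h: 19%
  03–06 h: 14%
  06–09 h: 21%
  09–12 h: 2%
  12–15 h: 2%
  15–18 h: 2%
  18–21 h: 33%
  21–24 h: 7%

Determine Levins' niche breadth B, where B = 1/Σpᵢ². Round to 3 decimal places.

Convert percentages to proportions (divide by 100).
Σpᵢ² = 0.19² + 0.14² + 0.21² + 0.02² + 0.02² + 0.02² + 0.33² + 0.07² = 0.0361 + 0.0196 + 0.0441 + 0.0004 + 0.0004 + 0.0004 + 0.1089 + 0.0049 = 0.2148
B = 1 / 0.2148 = 4.65549

4.655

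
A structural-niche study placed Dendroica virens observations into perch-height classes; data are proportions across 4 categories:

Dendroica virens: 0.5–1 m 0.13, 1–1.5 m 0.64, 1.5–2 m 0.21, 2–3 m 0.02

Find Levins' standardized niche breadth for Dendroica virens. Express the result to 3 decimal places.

0.374

Σpᵢ² = 0.13² + 0.64² + 0.21² + 0.02² = 0.0169 + 0.4096 + 0.0441 + 0.0004 = 0.4710
B = 1 / 0.4710 = 2.12314
Bₛ = (B − 1)/(n − 1) = (2.12314 − 1)/(4 − 1) = 1.12314/3 = 0.37438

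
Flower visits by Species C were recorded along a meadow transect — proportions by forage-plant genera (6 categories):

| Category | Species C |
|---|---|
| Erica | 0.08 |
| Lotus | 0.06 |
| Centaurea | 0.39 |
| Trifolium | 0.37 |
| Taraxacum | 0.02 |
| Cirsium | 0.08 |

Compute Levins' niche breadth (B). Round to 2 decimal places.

Σpᵢ² = 0.08² + 0.06² + 0.39² + 0.37² + 0.02² + 0.08² = 0.0064 + 0.0036 + 0.1521 + 0.1369 + 0.0004 + 0.0064 = 0.3058
B = 1 / 0.3058 = 3.2701

3.27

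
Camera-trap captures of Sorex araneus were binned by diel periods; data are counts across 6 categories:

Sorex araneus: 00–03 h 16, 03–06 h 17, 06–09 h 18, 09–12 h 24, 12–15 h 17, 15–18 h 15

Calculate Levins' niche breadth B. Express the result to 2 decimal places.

Proportions for Sorex araneus (n=107): 16/107=0.1495, 17/107=0.1589, 18/107=0.1682, 24/107=0.2243, 17/107=0.1589, 15/107=0.1402
Σpᵢ² = 0.1495² + 0.1589² + 0.1682² + 0.2243² + 0.1589² + 0.1402² = 0.022350 + 0.025249 + 0.028291 + 0.050310 + 0.025249 + 0.019656 = 0.171105
B = 1 / 0.171105 = 5.8444

5.84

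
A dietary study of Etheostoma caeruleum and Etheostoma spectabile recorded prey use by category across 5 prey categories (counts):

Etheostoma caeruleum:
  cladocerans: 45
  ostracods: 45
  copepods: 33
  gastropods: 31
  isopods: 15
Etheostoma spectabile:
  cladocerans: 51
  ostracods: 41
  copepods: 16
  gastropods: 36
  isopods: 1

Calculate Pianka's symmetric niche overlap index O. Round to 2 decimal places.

0.95

Proportions for Etheostoma caeruleum (n=169): 45/169=0.2663, 45/169=0.2663, 33/169=0.1953, 31/169=0.1834, 15/169=0.0888
Proportions for Etheostoma spectabile (n=145): 51/145=0.3517, 41/145=0.2828, 16/145=0.1103, 36/145=0.2483, 1/145=0.0069
Σ p₁ᵢp₂ᵢ = 0.093658 + 0.075310 + 0.021542 + 0.045538 + 0.000613 = 0.236661
Σp_1ᵢ² = 0.2663² + 0.2663² + 0.1953² + 0.1834² + 0.0888² = 0.070916 + 0.070916 + 0.038142 + 0.033636 + 0.007885 = 0.221495
Σp_2ᵢ² = 0.3517² + 0.2828² + 0.1103² + 0.2483² + 0.0069² = 0.123693 + 0.079976 + 0.012166 + 0.061653 + 0.000048 = 0.277536
O = 0.236661 / √(0.221495 × 0.277536) = 0.236661 / 0.2479372 = 0.9545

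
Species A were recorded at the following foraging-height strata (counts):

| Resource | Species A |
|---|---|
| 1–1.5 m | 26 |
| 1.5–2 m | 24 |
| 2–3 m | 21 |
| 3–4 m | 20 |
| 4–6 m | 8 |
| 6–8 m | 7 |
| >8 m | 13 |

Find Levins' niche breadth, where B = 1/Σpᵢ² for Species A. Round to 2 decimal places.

5.96

Proportions for Species A (n=119): 26/119=0.2185, 24/119=0.2017, 21/119=0.1765, 20/119=0.1681, 8/119=0.0672, 7/119=0.0588, 13/119=0.1092
Σpᵢ² = 0.2185² + 0.2017² + 0.1765² + 0.1681² + 0.0672² + 0.0588² + 0.1092² = 0.047742 + 0.040683 + 0.031152 + 0.028258 + 0.004516 + 0.003457 + 0.011925 = 0.167733
B = 1 / 0.167733 = 5.9619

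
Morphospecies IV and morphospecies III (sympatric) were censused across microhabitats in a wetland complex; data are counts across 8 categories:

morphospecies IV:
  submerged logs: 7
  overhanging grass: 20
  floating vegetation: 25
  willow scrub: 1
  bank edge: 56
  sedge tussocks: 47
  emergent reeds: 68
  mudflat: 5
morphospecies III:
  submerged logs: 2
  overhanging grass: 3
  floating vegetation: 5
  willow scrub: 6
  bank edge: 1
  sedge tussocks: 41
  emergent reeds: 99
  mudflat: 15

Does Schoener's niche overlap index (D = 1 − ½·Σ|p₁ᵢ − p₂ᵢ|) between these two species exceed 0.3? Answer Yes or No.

Yes

Proportions for morphospecies IV (n=229): 7/229=0.0306, 20/229=0.0873, 25/229=0.1092, 1/229=0.0044, 56/229=0.2445, 47/229=0.2052, 68/229=0.2969, 5/229=0.0218
Proportions for morphospecies III (n=172): 2/172=0.0116, 3/172=0.0174, 5/172=0.0291, 6/172=0.0349, 1/172=0.0058, 41/172=0.2384, 99/172=0.5756, 15/172=0.0872
Σ|p₁ᵢ − p₂ᵢ| = 0.0190 + 0.0699 + 0.0801 + 0.0305 + 0.2387 + 0.0332 + 0.2787 + 0.0654 = 0.8155
D = 1 − ½ × 0.8155 = 1 − 0.40775 = 0.59225
D = 0.59225 > 0.3 → Yes.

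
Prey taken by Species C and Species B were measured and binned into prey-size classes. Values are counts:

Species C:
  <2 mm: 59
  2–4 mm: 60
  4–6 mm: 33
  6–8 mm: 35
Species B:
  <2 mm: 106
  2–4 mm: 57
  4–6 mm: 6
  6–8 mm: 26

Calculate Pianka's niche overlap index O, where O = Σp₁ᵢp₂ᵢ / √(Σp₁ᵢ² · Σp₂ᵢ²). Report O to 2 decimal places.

Proportions for Species C (n=187): 59/187=0.3155, 60/187=0.3209, 33/187=0.1765, 35/187=0.1872
Proportions for Species B (n=195): 106/195=0.5436, 57/195=0.2923, 6/195=0.0308, 26/195=0.1333
Σ p₁ᵢp₂ᵢ = 0.171506 + 0.093799 + 0.005436 + 0.024954 = 0.295695
Σp_1ᵢ² = 0.3155² + 0.3209² + 0.1765² + 0.1872² = 0.099540 + 0.102977 + 0.031152 + 0.035044 = 0.268713
Σp_2ᵢ² = 0.5436² + 0.2923² + 0.0308² + 0.1333² = 0.295501 + 0.085439 + 0.000949 + 0.017769 = 0.399658
O = 0.295695 / √(0.268713 × 0.399658) = 0.295695 / 0.3277092 = 0.9023

0.90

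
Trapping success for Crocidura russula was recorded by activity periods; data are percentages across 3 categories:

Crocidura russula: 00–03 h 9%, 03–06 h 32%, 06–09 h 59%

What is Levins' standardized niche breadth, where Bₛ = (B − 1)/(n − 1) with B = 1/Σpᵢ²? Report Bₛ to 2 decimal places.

Convert percentages to proportions (divide by 100).
Σpᵢ² = 0.09² + 0.32² + 0.59² = 0.0081 + 0.1024 + 0.3481 = 0.4586
B = 1 / 0.4586 = 2.1805
Bₛ = (B − 1)/(n − 1) = (2.1805 − 1)/(3 − 1) = 1.1805/2 = 0.5903

0.59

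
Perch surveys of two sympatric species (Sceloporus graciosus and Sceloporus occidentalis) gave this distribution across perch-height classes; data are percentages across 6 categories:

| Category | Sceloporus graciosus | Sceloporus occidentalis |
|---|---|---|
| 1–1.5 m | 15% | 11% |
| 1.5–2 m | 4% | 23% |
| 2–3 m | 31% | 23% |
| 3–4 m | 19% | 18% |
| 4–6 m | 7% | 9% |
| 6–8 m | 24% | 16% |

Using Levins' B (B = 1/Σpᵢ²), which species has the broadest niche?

Convert percentages to proportions (divide by 100).
Σp_gracᵢ² = 0.15² + 0.04² + 0.31² + 0.19² + 0.07² + 0.24² = 0.0225 + 0.0016 + 0.0961 + 0.0361 + 0.0049 + 0.0576 = 0.2188
B_grac = 1 / 0.2188 = 4.5704
Σp_occiᵢ² = 0.11² + 0.23² + 0.23² + 0.18² + 0.09² + 0.16² = 0.0121 + 0.0529 + 0.0529 + 0.0324 + 0.0081 + 0.0256 = 0.1840
B_occi = 1 / 0.1840 = 5.4348
Highest B → broadest niche (most generalist): Sceloporus occidentalis (B = 5.43).

Sceloporus occidentalis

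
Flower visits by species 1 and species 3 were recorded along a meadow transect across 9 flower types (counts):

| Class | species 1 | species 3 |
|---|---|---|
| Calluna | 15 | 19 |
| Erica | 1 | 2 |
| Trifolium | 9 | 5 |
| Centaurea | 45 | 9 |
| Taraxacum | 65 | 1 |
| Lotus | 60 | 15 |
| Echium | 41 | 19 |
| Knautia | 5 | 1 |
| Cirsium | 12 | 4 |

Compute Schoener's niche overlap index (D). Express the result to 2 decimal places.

0.65

Proportions for species 1 (n=253): 15/253=0.0593, 1/253=0.0040, 9/253=0.0356, 45/253=0.1779, 65/253=0.2569, 60/253=0.2372, 41/253=0.1621, 5/253=0.0198, 12/253=0.0474
Proportions for species 3 (n=75): 19/75=0.2533, 2/75=0.0267, 5/75=0.0667, 9/75=0.1200, 1/75=0.0133, 15/75=0.2000, 19/75=0.2533, 1/75=0.0133, 4/75=0.0533
Σ|p₁ᵢ − p₂ᵢ| = 0.1940 + 0.0227 + 0.0311 + 0.0579 + 0.2436 + 0.0372 + 0.0912 + 0.0065 + 0.0059 = 0.6901
D = 1 − ½ × 0.6901 = 1 − 0.34505 = 0.65495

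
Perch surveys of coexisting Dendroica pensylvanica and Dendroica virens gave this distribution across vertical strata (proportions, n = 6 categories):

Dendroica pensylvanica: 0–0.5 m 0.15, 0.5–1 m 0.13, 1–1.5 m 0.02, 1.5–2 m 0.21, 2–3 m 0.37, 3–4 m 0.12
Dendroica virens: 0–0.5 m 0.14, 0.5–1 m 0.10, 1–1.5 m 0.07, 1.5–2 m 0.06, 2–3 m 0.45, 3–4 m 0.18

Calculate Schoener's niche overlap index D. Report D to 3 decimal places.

Σ|p₁ᵢ − p₂ᵢ| = 0.01 + 0.03 + 0.05 + 0.15 + 0.08 + 0.06 = 0.38
D = 1 − ½ × 0.38 = 1 − 0.190 = 0.81000

0.810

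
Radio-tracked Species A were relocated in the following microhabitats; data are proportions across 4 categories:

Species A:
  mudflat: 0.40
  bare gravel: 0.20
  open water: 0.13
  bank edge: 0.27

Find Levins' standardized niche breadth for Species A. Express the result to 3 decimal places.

Σpᵢ² = 0.40² + 0.20² + 0.13² + 0.27² = 0.1600 + 0.0400 + 0.0169 + 0.0729 = 0.2898
B = 1 / 0.2898 = 3.45066
Bₛ = (B − 1)/(n − 1) = (3.45066 − 1)/(4 − 1) = 2.45066/3 = 0.81689

0.817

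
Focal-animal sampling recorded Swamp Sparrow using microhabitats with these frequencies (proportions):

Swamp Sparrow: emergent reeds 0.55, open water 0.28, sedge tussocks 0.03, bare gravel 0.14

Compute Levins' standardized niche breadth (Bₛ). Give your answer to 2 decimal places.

0.50

Σpᵢ² = 0.55² + 0.28² + 0.03² + 0.14² = 0.3025 + 0.0784 + 0.0009 + 0.0196 = 0.4014
B = 1 / 0.4014 = 2.4913
Bₛ = (B − 1)/(n − 1) = (2.4913 − 1)/(4 − 1) = 1.4913/3 = 0.4971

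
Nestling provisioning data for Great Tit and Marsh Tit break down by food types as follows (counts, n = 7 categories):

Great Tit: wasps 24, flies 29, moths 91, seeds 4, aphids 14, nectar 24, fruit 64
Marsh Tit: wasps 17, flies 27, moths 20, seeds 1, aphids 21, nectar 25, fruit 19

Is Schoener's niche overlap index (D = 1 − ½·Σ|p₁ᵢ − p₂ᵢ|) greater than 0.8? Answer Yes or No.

No

Proportions for Great Tit (n=250): 24/250=0.0960, 29/250=0.1160, 91/250=0.3640, 4/250=0.0160, 14/250=0.0560, 24/250=0.0960, 64/250=0.2560
Proportions for Marsh Tit (n=130): 17/130=0.1308, 27/130=0.2077, 20/130=0.1538, 1/130=0.0077, 21/130=0.1615, 25/130=0.1923, 19/130=0.1462
Σ|p₁ᵢ − p₂ᵢ| = 0.0348 + 0.0917 + 0.2102 + 0.0083 + 0.1055 + 0.0963 + 0.1098 = 0.6566
D = 1 − ½ × 0.6566 = 1 − 0.32830 = 0.67170
D = 0.67170 < 0.8 → No.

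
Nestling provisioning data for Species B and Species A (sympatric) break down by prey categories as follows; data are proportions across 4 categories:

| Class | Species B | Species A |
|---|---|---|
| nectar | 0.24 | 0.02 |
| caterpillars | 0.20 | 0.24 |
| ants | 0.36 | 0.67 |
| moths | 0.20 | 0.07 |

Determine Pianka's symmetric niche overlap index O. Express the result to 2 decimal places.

Σ p₁ᵢp₂ᵢ = 0.0048 + 0.0480 + 0.2412 + 0.0140 = 0.3080
Σp_1ᵢ² = 0.24² + 0.20² + 0.36² + 0.20² = 0.0576 + 0.0400 + 0.1296 + 0.0400 = 0.2672
Σp_2ᵢ² = 0.02² + 0.24² + 0.67² + 0.07² = 0.0004 + 0.0576 + 0.4489 + 0.0049 = 0.5118
O = 0.3080 / √(0.2672 × 0.5118) = 0.3080 / 0.36980 = 0.8329

0.83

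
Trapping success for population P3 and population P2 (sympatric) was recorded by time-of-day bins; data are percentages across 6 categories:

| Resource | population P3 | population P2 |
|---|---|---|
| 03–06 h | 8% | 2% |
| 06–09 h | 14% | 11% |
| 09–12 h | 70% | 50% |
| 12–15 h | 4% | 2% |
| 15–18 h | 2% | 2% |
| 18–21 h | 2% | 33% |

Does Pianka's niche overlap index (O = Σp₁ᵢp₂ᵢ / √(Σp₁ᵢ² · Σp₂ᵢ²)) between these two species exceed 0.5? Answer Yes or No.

Convert percentages to proportions (divide by 100).
Σ p₁ᵢp₂ᵢ = 0.0016 + 0.0154 + 0.3500 + 0.0008 + 0.0004 + 0.0066 = 0.3748
Σp_1ᵢ² = 0.08² + 0.14² + 0.70² + 0.04² + 0.02² + 0.02² = 0.0064 + 0.0196 + 0.4900 + 0.0016 + 0.0004 + 0.0004 = 0.5184
Σp_2ᵢ² = 0.02² + 0.11² + 0.50² + 0.02² + 0.02² + 0.33² = 0.0004 + 0.0121 + 0.2500 + 0.0004 + 0.0004 + 0.1089 = 0.3722
O = 0.3748 / √(0.5184 × 0.3722) = 0.3748 / 0.43926 = 0.8533
O = 0.8533 > 0.5 → Yes.

Yes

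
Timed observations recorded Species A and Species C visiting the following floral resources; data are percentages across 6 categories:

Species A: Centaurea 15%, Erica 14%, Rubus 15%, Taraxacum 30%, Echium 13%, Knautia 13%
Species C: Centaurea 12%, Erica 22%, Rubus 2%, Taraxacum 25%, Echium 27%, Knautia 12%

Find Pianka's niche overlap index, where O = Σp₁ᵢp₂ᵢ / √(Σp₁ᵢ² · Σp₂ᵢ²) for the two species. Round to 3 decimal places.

Convert percentages to proportions (divide by 100).
Σ p₁ᵢp₂ᵢ = 0.0180 + 0.0308 + 0.0030 + 0.0750 + 0.0351 + 0.0156 = 0.1775
Σp_1ᵢ² = 0.15² + 0.14² + 0.15² + 0.30² + 0.13² + 0.13² = 0.0225 + 0.0196 + 0.0225 + 0.0900 + 0.0169 + 0.0169 = 0.1884
Σp_2ᵢ² = 0.12² + 0.22² + 0.02² + 0.25² + 0.27² + 0.12² = 0.0144 + 0.0484 + 0.0004 + 0.0625 + 0.0729 + 0.0144 = 0.2130
O = 0.1775 / √(0.1884 × 0.2130) = 0.1775 / 0.200323 = 0.88607

0.886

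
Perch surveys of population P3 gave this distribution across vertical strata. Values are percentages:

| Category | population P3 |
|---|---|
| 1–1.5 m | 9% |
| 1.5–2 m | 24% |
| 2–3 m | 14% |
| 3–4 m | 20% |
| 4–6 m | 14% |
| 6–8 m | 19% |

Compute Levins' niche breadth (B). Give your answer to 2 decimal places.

5.52

Convert percentages to proportions (divide by 100).
Σpᵢ² = 0.09² + 0.24² + 0.14² + 0.20² + 0.14² + 0.19² = 0.0081 + 0.0576 + 0.0196 + 0.0400 + 0.0196 + 0.0361 = 0.1810
B = 1 / 0.1810 = 5.5249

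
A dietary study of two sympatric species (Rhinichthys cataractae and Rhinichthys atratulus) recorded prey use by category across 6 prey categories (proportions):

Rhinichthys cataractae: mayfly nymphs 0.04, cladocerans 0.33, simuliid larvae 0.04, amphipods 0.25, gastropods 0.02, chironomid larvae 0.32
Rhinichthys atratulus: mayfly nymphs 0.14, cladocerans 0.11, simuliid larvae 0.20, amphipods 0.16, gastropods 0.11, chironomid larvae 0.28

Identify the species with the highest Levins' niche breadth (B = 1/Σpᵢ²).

Σp_cataᵢ² = 0.04² + 0.33² + 0.04² + 0.25² + 0.02² + 0.32² = 0.0016 + 0.1089 + 0.0016 + 0.0625 + 0.0004 + 0.1024 = 0.2774
B_cata = 1 / 0.2774 = 3.6049
Σp_atraᵢ² = 0.14² + 0.11² + 0.20² + 0.16² + 0.11² + 0.28² = 0.0196 + 0.0121 + 0.0400 + 0.0256 + 0.0121 + 0.0784 = 0.1878
B_atra = 1 / 0.1878 = 5.3248
Highest B → broadest niche (most generalist): Rhinichthys atratulus (B = 5.32).

Rhinichthys atratulus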